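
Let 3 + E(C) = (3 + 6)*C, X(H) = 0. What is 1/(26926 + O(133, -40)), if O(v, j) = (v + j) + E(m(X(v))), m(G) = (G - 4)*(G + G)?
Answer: 1/27016 ≈ 3.7015e-5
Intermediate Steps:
m(G) = 2*G*(-4 + G) (m(G) = (-4 + G)*(2*G) = 2*G*(-4 + G))
E(C) = -3 + 9*C (E(C) = -3 + (3 + 6)*C = -3 + 9*C)
O(v, j) = -3 + j + v (O(v, j) = (v + j) + (-3 + 9*(2*0*(-4 + 0))) = (j + v) + (-3 + 9*(2*0*(-4))) = (j + v) + (-3 + 9*0) = (j + v) + (-3 + 0) = (j + v) - 3 = -3 + j + v)
1/(26926 + O(133, -40)) = 1/(26926 + (-3 - 40 + 133)) = 1/(26926 + 90) = 1/27016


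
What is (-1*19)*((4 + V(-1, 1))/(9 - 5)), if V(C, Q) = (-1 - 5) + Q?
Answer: 19/4 ≈ 4.7500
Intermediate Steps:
V(C, Q) = -6 + Q
(-1*19)*((4 + V(-1, 1))/(9 - 5)) = (-1*19)*((4 + (-6 + 1))/(9 - 5)) = -19*(4 - 5)/4 = -(-19)/4 = -19*(-¼) = 19/4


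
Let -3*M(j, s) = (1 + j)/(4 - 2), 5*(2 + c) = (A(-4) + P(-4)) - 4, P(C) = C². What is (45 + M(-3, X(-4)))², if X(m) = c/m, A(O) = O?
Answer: 18496/9 ≈ 2055.1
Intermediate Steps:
c = -⅖ (c = -2 + ((-4 + (-4)²) - 4)/5 = -2 + ((-4 + 16) - 4)/5 = -2 + (12 - 4)/5 = -2 + (⅕)*8 = -2 + 8/5 = -⅖ ≈ -0.40000)
X(m) = -2/(5*m)
M(j, s) = -⅙ - j/6 (M(j, s) = -(1 + j)/(3*(4 - 2)) = -(1 + j)/(3*2) = -(½ + j/2)/3 = -⅙ - j/6)
(45 + M(-3, X(-4)))² = (45 + (-⅙ - ⅙*(-3)))² = (45 + (-⅙ + ½))² = (45 + ⅓)² = (136/3)² = 18496/9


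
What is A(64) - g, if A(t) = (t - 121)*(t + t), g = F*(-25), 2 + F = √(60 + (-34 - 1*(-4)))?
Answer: -7346 + 25*√30 ≈ -7209.1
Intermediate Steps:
F = -2 + √30 (F = -2 + √(60 + (-34 - 1*(-4))) = -2 + √(60 + (-34 + 4)) = -2 + √(60 - 30) = -2 + √30 ≈ 3.4772)
g = 50 - 25*√30 (g = (-2 + √30)*(-25) = 50 - 25*√30 ≈ -86.931)
A(t) = 2*t*(-121 + t) (A(t) = (-121 + t)*(2*t) = 2*t*(-121 + t))
A(64) - g = 2*64*(-121 + 64) - (50 - 25*√30) = 2*64*(-57) + (-50 + 25*√30) = -7296 + (-50 + 25*√30) = -7346 + 25*√30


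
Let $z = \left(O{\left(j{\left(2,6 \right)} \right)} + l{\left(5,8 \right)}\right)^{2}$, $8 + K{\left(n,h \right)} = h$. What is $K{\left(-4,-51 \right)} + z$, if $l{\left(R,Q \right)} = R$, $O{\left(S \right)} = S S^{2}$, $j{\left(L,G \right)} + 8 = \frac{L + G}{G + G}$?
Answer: $\frac{110480158}{729} \approx 1.5155 \cdot 10^{5}$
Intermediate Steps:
$j{\left(L,G \right)} = -8 + \frac{G + L}{2 G}$ ($j{\left(L,G \right)} = -8 + \frac{L + G}{G + G} = -8 + \frac{G + L}{2 G}$)
$K{\left(n,h \right)} = -8 + h$
$O{\left(S \right)} = S^{3}$
$z = \frac{110523169}{729}$ ($z = \left(\left(\frac{2 - 90}{2 \cdot 6}\right)^{3} + 5\right)^{2} = \left(\left(\frac{1}{2} \cdot \frac{1}{6} \left(2 - 90\right)\right)^{3} + 5\right)^{2} = \left(\left(\frac{1}{2} \cdot \frac{1}{6} \left(-88\right)\right)^{3} + 5\right)^{2} = \left(\left(- \frac{22}{3}\right)^{3} + 5\right)^{2} = \left(- \frac{10648}{27} + 5\right)^{2} = \left(- \frac{10513}{27}\right)^{2} = \frac{110523169}{729} \approx 1.5161 \cdot 10^{5}$)
$K{\left(-4,-51 \right)} + z = \left(-8 - 51\right) + \frac{110523169}{729} = -59 + \frac{110523169}{729} = \frac{110480158}{729}$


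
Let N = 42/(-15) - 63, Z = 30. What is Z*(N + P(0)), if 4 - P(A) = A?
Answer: -1854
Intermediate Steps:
P(A) = 4 - A
N = -329/5 (N = 42*(-1/15) - 63 = -14/5 - 63 = -329/5 ≈ -65.800)
Z*(N + P(0)) = 30*(-329/5 + (4 - 1*0)) = 30*(-329/5 + (4 + 0)) = 30*(-329/5 + 4) = 30*(-309/5) = -1854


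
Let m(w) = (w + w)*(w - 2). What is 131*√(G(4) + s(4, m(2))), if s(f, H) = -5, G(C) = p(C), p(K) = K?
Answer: 131*I ≈ 131.0*I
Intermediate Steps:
G(C) = C
m(w) = 2*w*(-2 + w) (m(w) = (2*w)*(-2 + w) = 2*w*(-2 + w))
131*√(G(4) + s(4, m(2))) = 131*√(4 - 5) = 131*√(-1) = 131*I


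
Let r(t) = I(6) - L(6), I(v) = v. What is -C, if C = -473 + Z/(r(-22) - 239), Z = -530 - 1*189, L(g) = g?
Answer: 112328/239 ≈ 469.99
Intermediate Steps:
Z = -719 (Z = -530 - 189 = -719)
r(t) = 0 (r(t) = 6 - 1*6 = 6 - 6 = 0)
C = -112328/239 (C = -473 - 719/(0 - 239) = -473 - 719/(-239) = -473 - 719*(-1/239) = -473 + 719/239 = -112328/239 ≈ -469.99)
-C = -1*(-112328/239) = 112328/239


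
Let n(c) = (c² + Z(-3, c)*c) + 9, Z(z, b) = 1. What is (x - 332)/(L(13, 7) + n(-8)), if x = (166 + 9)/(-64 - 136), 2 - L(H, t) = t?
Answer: -2663/480 ≈ -5.5479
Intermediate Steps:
L(H, t) = 2 - t
x = -7/8 (x = 175/(-200) = 175*(-1/200) = -7/8 ≈ -0.87500)
n(c) = 9 + c + c² (n(c) = (c² + 1*c) + 9 = (c² + c) + 9 = (c + c²) + 9 = 9 + c + c²)
(x - 332)/(L(13, 7) + n(-8)) = (-7/8 - 332)/((2 - 1*7) + (9 - 8 + (-8)²)) = -2663/(8*((2 - 7) + (9 - 8 + 64))) = -2663/(8*(-5 + 65)) = -2663/8/60 = -2663/8*1/60 = -2663/480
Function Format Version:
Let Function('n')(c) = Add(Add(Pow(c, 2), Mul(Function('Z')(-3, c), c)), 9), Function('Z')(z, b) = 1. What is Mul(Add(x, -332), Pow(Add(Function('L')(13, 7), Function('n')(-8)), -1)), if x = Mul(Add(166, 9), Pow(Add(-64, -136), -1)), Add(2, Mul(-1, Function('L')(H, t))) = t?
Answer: Rational(-2663, 480) ≈ -5.5479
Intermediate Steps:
Function('L')(H, t) = Add(2, Mul(-1, t))
x = Rational(-7, 8) (x = Mul(175, Pow(-200, -1)) = Mul(175, Rational(-1, 200)) = Rational(-7, 8) ≈ -0.87500)
Function('n')(c) = Add(9, c, Pow(c, 2)) (Function('n')(c) = Add(Add(Pow(c, 2), Mul(1, c)), 9) = Add(Add(Pow(c, 2), c), 9) = Add(Add(c, Pow(c, 2)), 9) = Add(9, c, Pow(c, 2)))
Mul(Add(x, -332), Pow(Add(Function('L')(13, 7), Function('n')(-8)), -1)) = Mul(Add(Rational(-7, 8), -332), Pow(Add(Add(2, Mul(-1, 7)), Add(9, -8, Pow(-8, 2))), -1)) = Mul(Rational(-2663, 8), Pow(Add(Add(2, -7), Add(9, -8, 64)), -1)) = Mul(Rational(-2663, 8), Pow(Add(-5, 65), -1)) = Mul(Rational(-2663, 8), Pow(60, -1)) = Mul(Rational(-2663, 8), Rational(1, 60)) = Rational(-2663, 480)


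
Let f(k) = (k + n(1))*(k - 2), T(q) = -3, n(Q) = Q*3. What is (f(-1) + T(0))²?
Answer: 81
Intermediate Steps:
n(Q) = 3*Q
f(k) = (-2 + k)*(3 + k) (f(k) = (k + 3*1)*(k - 2) = (k + 3)*(-2 + k) = (3 + k)*(-2 + k) = (-2 + k)*(3 + k))
(f(-1) + T(0))² = ((-6 - 1 + (-1)²) - 3)² = ((-6 - 1 + 1) - 3)² = (-6 - 3)² = (-9)² = 81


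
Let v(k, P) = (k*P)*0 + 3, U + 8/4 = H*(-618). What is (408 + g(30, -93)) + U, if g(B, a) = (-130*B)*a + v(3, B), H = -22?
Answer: 376705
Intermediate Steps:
U = 13594 (U = -2 - 22*(-618) = -2 + 13596 = 13594)
v(k, P) = 3 (v(k, P) = (P*k)*0 + 3 = 0 + 3 = 3)
g(B, a) = 3 - 130*B*a (g(B, a) = (-130*B)*a + 3 = -130*B*a + 3 = 3 - 130*B*a)
(408 + g(30, -93)) + U = (408 + (3 - 130*30*(-93))) + 13594 = (408 + (3 + 362700)) + 13594 = (408 + 362703) + 13594 = 363111 + 13594 = 376705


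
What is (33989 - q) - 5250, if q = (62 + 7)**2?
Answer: 23978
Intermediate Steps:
q = 4761 (q = 69**2 = 4761)
(33989 - q) - 5250 = (33989 - 1*4761) - 5250 = (33989 - 4761) - 5250 = 29228 - 5250 = 23978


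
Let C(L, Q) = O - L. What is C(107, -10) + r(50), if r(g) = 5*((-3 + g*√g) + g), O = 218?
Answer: 346 + 1250*√2 ≈ 2113.8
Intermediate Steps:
C(L, Q) = 218 - L
r(g) = -15 + 5*g + 5*g^(3/2) (r(g) = 5*((-3 + g^(3/2)) + g) = 5*(-3 + g + g^(3/2)) = -15 + 5*g + 5*g^(3/2))
C(107, -10) + r(50) = (218 - 1*107) + (-15 + 5*50 + 5*50^(3/2)) = (218 - 107) + (-15 + 250 + 5*(250*√2)) = 111 + (-15 + 250 + 1250*√2) = 111 + (235 + 1250*√2) = 346 + 1250*√2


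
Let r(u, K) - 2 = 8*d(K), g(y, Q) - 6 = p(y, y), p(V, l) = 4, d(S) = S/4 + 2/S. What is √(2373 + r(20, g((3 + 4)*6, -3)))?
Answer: √59915/5 ≈ 48.955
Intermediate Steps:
d(S) = 2/S + S/4 (d(S) = S*(¼) + 2/S = S/4 + 2/S = 2/S + S/4)
g(y, Q) = 10 (g(y, Q) = 6 + 4 = 10)
r(u, K) = 2 + 2*K + 16/K (r(u, K) = 2 + 8*(2/K + K/4) = 2 + (2*K + 16/K) = 2 + 2*K + 16/K)
√(2373 + r(20, g((3 + 4)*6, -3))) = √(2373 + (2 + 2*10 + 16/10)) = √(2373 + (2 + 20 + 16*(⅒))) = √(2373 + (2 + 20 + 8/5)) = √(2373 + 118/5) = √(11983/5) = √59915/5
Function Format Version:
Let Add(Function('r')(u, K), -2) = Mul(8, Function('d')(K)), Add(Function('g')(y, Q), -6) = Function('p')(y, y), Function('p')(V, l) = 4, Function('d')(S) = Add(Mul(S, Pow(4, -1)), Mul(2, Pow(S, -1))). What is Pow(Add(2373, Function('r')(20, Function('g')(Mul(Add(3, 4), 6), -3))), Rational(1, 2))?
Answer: Mul(Rational(1, 5), Pow(59915, Rational(1, 2))) ≈ 48.955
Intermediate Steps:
Function('d')(S) = Add(Mul(2, Pow(S, -1)), Mul(Rational(1, 4), S)) (Function('d')(S) = Add(Mul(S, Rational(1, 4)), Mul(2, Pow(S, -1))) = Add(Mul(Rational(1, 4), S), Mul(2, Pow(S, -1))) = Add(Mul(2, Pow(S, -1)), Mul(Rational(1, 4), S)))
Function('g')(y, Q) = 10 (Function('g')(y, Q) = Add(6, 4) = 10)
Function('r')(u, K) = Add(2, Mul(2, K), Mul(16, Pow(K, -1))) (Function('r')(u, K) = Add(2, Mul(8, Add(Mul(2, Pow(K, -1)), Mul(Rational(1, 4), K)))) = Add(2, Add(Mul(2, K), Mul(16, Pow(K, -1)))) = Add(2, Mul(2, K), Mul(16, Pow(K, -1))))
Pow(Add(2373, Function('r')(20, Function('g')(Mul(Add(3, 4), 6), -3))), Rational(1, 2)) = Pow(Add(2373, Add(2, Mul(2, 10), Mul(16, Pow(10, -1)))), Rational(1, 2)) = Pow(Add(2373, Add(2, 20, Mul(16, Rational(1, 10)))), Rational(1, 2)) = Pow(Add(2373, Add(2, 20, Rational(8, 5))), Rational(1, 2)) = Pow(Add(2373, Rational(118, 5)), Rational(1, 2)) = Pow(Rational(11983, 5), Rational(1, 2)) = Mul(Rational(1, 5), Pow(59915, Rational(1, 2)))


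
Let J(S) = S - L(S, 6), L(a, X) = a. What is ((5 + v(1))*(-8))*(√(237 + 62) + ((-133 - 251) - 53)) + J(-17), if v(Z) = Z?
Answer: 20976 - 48*√299 ≈ 20146.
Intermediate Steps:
J(S) = 0 (J(S) = S - S = 0)
((5 + v(1))*(-8))*(√(237 + 62) + ((-133 - 251) - 53)) + J(-17) = ((5 + 1)*(-8))*(√(237 + 62) + ((-133 - 251) - 53)) + 0 = (6*(-8))*(√299 + (-384 - 53)) + 0 = -48*(√299 - 437) + 0 = -48*(-437 + √299) + 0 = (20976 - 48*√299) + 0 = 20976 - 48*√299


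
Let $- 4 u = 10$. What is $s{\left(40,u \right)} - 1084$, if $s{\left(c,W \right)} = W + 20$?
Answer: $- \frac{2133}{2} \approx -1066.5$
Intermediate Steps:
$u = - \frac{5}{2}$ ($u = \left(- \frac{1}{4}\right) 10 = - \frac{5}{2} \approx -2.5$)
$s{\left(c,W \right)} = 20 + W$
$s{\left(40,u \right)} - 1084 = \left(20 - \frac{5}{2}\right) - 1084 = \frac{35}{2} - 1084 = - \frac{2133}{2}$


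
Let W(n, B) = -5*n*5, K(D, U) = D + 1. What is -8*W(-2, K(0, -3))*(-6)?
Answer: 2400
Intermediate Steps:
K(D, U) = 1 + D
W(n, B) = -25*n
-8*W(-2, K(0, -3))*(-6) = -(-200)*(-2)*(-6) = -8*50*(-6) = -400*(-6) = 2400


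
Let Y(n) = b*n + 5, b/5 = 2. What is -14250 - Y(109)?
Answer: -15345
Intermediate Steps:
b = 10 (b = 5*2 = 10)
Y(n) = 5 + 10*n (Y(n) = 10*n + 5 = 5 + 10*n)
-14250 - Y(109) = -14250 - (5 + 10*109) = -14250 - (5 + 1090) = -14250 - 1*1095 = -14250 - 1095 = -15345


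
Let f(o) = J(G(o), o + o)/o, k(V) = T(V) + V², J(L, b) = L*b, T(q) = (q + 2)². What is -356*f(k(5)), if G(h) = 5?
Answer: -3560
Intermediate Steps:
T(q) = (2 + q)²
k(V) = V² + (2 + V)² (k(V) = (2 + V)² + V² = V² + (2 + V)²)
f(o) = 10 (f(o) = (5*(o + o))/o = (5*(2*o))/o = (10*o)/o = 10)
-356*f(k(5)) = -356*10 = -3560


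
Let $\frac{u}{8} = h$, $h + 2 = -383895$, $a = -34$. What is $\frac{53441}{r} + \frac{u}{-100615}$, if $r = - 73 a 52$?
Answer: $\frac{401755225479}{12985774360} \approx 30.938$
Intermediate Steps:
$h = -383897$ ($h = -2 - 383895 = -383897$)
$u = -3071176$ ($u = 8 \left(-383897\right) = -3071176$)
$r = 129064$ ($r = \left(-73\right) \left(-34\right) 52 = 2482 \cdot 52 = 129064$)
$\frac{53441}{r} + \frac{u}{-100615} = \frac{53441}{129064} - \frac{3071176}{-100615} = 53441 \cdot \frac{1}{129064} - - \frac{3071176}{100615} = \frac{53441}{129064} + \frac{3071176}{100615} = \frac{401755225479}{12985774360}$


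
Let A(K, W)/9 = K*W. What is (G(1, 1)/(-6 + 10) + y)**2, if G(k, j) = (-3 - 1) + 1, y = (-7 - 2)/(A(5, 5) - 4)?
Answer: 488601/781456 ≈ 0.62524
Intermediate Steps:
A(K, W) = 9*K*W (A(K, W) = 9*(K*W) = 9*K*W)
y = -9/221 (y = (-7 - 2)/(9*5*5 - 4) = -9/(225 - 4) = -9/221 ≈ -0.040724)
G(k, j) = -3 (G(k, j) = -4 + 1 = -3)
(G(1, 1)/(-6 + 10) + y)**2 = (-3/(-6 + 10) - 9/221)**2 = (-3/4 - 9/221)**2 = (-699/884)**2 = 488601/781456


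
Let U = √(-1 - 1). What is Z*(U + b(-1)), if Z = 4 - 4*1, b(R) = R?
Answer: 0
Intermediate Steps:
U = I*√2 (U = √(-2) = I*√2 ≈ 1.4142*I)
Z = 0 (Z = 4 - 4 = 0)
Z*(U + b(-1)) = 0*(I*√2 - 1) = 0*(-1 + I*√2) = 0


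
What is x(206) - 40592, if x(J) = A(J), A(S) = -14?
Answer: -40606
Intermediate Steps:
x(J) = -14
x(206) - 40592 = -14 - 40592 = -40606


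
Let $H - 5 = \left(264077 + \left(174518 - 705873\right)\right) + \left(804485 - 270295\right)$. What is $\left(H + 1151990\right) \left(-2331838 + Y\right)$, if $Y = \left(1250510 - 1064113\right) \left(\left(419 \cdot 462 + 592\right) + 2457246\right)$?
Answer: $701243216439528798$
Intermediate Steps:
$H = 266917$ ($H = 5 + \left(\left(264077 + \left(174518 - 705873\right)\right) + \left(804485 - 270295\right)\right) = 5 + \left(\left(264077 - 531355\right) + 534190\right) = 5 + \left(-267278 + 534190\right) = 5 + 266912 = 266917$)
$Y = 494215988152$ ($Y = 186397 \left(\left(193578 + 592\right) + 2457246\right) = 186397 \left(194170 + 2457246\right) = 186397 \cdot 2651416 = 494215988152$)
$\left(H + 1151990\right) \left(-2331838 + Y\right) = \left(266917 + 1151990\right) \left(-2331838 + 494215988152\right) = 1418907 \cdot 494213656314 = 701243216439528798$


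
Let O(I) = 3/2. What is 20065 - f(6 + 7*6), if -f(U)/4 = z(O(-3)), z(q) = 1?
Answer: 20069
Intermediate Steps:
O(I) = 3/2 (O(I) = 3*(1/2) = 3/2)
f(U) = -4 (f(U) = -4*1 = -4)
20065 - f(6 + 7*6) = 20065 - 1*(-4) = 20065 + 4 = 20069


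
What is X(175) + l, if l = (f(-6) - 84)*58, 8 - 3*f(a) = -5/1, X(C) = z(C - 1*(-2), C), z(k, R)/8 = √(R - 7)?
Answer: -13862/3 + 16*√42 ≈ -4517.0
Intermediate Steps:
z(k, R) = 8*√(-7 + R) (z(k, R) = 8*√(R - 7) = 8*√(-7 + R))
X(C) = 8*√(-7 + C)
f(a) = 13/3 (f(a) = 8/3 - (-5)/(3*1) = 8/3 - (-5)/3 = 8/3 - ⅓*(-5) = 8/3 + 5/3 = 13/3)
l = -13862/3 (l = (13/3 - 84)*58 = -239/3*58 = -13862/3 ≈ -4620.7)
X(175) + l = 8*√(-7 + 175) - 13862/3 = 8*√168 - 13862/3 = 8*(2*√42) - 13862/3 = 16*√42 - 13862/3 = -13862/3 + 16*√42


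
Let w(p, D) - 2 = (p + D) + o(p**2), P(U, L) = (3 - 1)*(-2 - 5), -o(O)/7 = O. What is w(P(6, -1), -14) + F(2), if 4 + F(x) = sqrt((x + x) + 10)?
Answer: -1402 + sqrt(14) ≈ -1398.3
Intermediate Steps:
o(O) = -7*O
F(x) = -4 + sqrt(10 + 2*x) (F(x) = -4 + sqrt((x + x) + 10) = -4 + sqrt(2*x + 10) = -4 + sqrt(10 + 2*x))
P(U, L) = -14 (P(U, L) = 2*(-7) = -14)
w(p, D) = 2 + D + p - 7*p**2 (w(p, D) = 2 + ((p + D) - 7*p**2) = 2 + ((D + p) - 7*p**2) = 2 + (D + p - 7*p**2) = 2 + D + p - 7*p**2)
w(P(6, -1), -14) + F(2) = (2 - 14 - 14 - 7*(-14)**2) + (-4 + sqrt(10 + 2*2)) = (2 - 14 - 14 - 7*196) + (-4 + sqrt(10 + 4)) = (2 - 14 - 14 - 1372) + (-4 + sqrt(14)) = -1398 + (-4 + sqrt(14)) = -1402 + sqrt(14)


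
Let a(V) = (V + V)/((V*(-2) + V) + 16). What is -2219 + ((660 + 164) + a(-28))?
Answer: -15359/11 ≈ -1396.3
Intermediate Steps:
a(V) = 2*V/(16 - V) (a(V) = (2*V)/((-2*V + V) + 16) = (2*V)/(-V + 16) = (2*V)/(16 - V) = 2*V/(16 - V))
-2219 + ((660 + 164) + a(-28)) = -2219 + ((660 + 164) - 2*(-28)/(-16 - 28)) = -2219 + (824 - 2*(-28)/(-44)) = -2219 + (824 - 2*(-28)*(-1/44)) = -2219 + (824 - 14/11) = -2219 + 9050/11 = -15359/11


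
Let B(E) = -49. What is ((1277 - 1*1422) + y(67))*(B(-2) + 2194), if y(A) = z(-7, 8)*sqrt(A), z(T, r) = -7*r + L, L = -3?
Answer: -311025 - 126555*sqrt(67) ≈ -1.3469e+6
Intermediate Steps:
z(T, r) = -3 - 7*r (z(T, r) = -7*r - 3 = -3 - 7*r)
y(A) = -59*sqrt(A) (y(A) = (-3 - 7*8)*sqrt(A) = (-3 - 56)*sqrt(A) = -59*sqrt(A))
((1277 - 1*1422) + y(67))*(B(-2) + 2194) = ((1277 - 1*1422) - 59*sqrt(67))*(-49 + 2194) = ((1277 - 1422) - 59*sqrt(67))*2145 = (-145 - 59*sqrt(67))*2145 = -311025 - 126555*sqrt(67)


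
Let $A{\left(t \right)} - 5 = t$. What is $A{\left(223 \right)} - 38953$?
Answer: $-38725$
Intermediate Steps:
$A{\left(t \right)} = 5 + t$
$A{\left(223 \right)} - 38953 = \left(5 + 223\right) - 38953 = 228 - 38953 = -38725$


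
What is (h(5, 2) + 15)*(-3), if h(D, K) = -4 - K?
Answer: -27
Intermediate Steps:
(h(5, 2) + 15)*(-3) = ((-4 - 1*2) + 15)*(-3) = ((-4 - 2) + 15)*(-3) = (-6 + 15)*(-3) = 9*(-3) = -27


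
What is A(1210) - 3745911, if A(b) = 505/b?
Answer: -906510361/242 ≈ -3.7459e+6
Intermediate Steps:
A(1210) - 3745911 = 505/1210 - 3745911 = 505*(1/1210) - 3745911 = 101/242 - 3745911 = -906510361/242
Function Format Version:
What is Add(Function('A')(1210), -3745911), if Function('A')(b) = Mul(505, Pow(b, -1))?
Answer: Rational(-906510361, 242) ≈ -3.7459e+6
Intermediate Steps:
Add(Function('A')(1210), -3745911) = Add(Mul(505, Pow(1210, -1)), -3745911) = Add(Mul(505, Rational(1, 1210)), -3745911) = Add(Rational(101, 242), -3745911) = Rational(-906510361, 242)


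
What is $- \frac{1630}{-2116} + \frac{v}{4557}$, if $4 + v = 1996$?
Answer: $\frac{1940497}{1607102} \approx 1.2075$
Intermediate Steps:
$v = 1992$ ($v = -4 + 1996 = 1992$)
$- \frac{1630}{-2116} + \frac{v}{4557} = - \frac{1630}{-2116} + \frac{1992}{4557} = \left(-1630\right) \left(- \frac{1}{2116}\right) + 1992 \cdot \frac{1}{4557} = \frac{815}{1058} + \frac{664}{1519} = \frac{1940497}{1607102}$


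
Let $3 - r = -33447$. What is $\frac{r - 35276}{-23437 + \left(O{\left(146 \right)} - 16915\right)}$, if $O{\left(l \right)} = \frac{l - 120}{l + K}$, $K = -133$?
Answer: $\frac{913}{20175} \approx 0.045254$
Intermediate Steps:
$r = 33450$ ($r = 3 - -33447 = 3 + 33447 = 33450$)
$O{\left(l \right)} = \frac{-120 + l}{-133 + l}$ ($O{\left(l \right)} = \frac{l - 120}{l - 133} = \frac{-120 + l}{-133 + l}$)
$\frac{r - 35276}{-23437 + \left(O{\left(146 \right)} - 16915\right)} = \frac{33450 - 35276}{-23437 - \left(16915 - \frac{-120 + 146}{-133 + 146}\right)} = - \frac{1826}{-23437 - \left(16915 - \frac{1}{13} \cdot 26\right)} = - \frac{1826}{-23437 + \left(\frac{1}{13} \cdot 26 - 16915\right)} = - \frac{1826}{-23437 + \left(2 - 16915\right)} = - \frac{1826}{-23437 - 16913} = - \frac{1826}{-40350} = \left(-1826\right) \left(- \frac{1}{40350}\right) = \frac{913}{20175}$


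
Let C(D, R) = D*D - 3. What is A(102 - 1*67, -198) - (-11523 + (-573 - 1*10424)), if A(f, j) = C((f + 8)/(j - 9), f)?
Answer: 964832782/42849 ≈ 22517.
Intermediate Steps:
C(D, R) = -3 + D² (C(D, R) = D² - 3 = -3 + D²)
A(f, j) = -3 + (8 + f)²/(-9 + j)² (A(f, j) = -3 + ((f + 8)/(j - 9))² = -3 + ((8 + f)/(-9 + j))² = -3 + (8 + f)²/(-9 + j)²)
A(102 - 1*67, -198) - (-11523 + (-573 - 1*10424)) = (-3 + (8 + (102 - 1*67))²/(-9 - 198)²) - (-11523 + (-573 - 1*10424)) = (-3 + (8 + (102 - 67))²/(-207)²) - (-11523 + (-573 - 10424)) = (-3 + (8 + 35)²/42849) - (-11523 - 10997) = (-3 + (1/42849)*43²) - 1*(-22520) = (-3 + (1/42849)*1849) + 22520 = (-3 + 1849/42849) + 22520 = -126698/42849 + 22520 = 964832782/42849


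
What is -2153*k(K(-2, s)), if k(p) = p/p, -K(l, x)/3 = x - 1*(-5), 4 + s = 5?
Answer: -2153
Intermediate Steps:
s = 1 (s = -4 + 5 = 1)
K(l, x) = -15 - 3*x (K(l, x) = -3*(x - 1*(-5)) = -3*(x + 5) = -3*(5 + x) = -15 - 3*x)
k(p) = 1
-2153*k(K(-2, s)) = -2153*1 = -2153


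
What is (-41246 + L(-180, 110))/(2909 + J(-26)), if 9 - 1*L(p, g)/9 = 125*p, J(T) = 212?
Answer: 161335/3121 ≈ 51.693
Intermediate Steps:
L(p, g) = 81 - 1125*p
(-41246 + L(-180, 110))/(2909 + J(-26)) = (-41246 + (81 - 1125*(-180)))/(2909 + 212) = (-41246 + (81 + 202500))/3121 = (-41246 + 202581)*(1/3121) = 161335*(1/3121) = 161335/3121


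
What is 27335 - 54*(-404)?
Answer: 49151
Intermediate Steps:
27335 - 54*(-404) = 27335 - 1*(-21816) = 27335 + 21816 = 49151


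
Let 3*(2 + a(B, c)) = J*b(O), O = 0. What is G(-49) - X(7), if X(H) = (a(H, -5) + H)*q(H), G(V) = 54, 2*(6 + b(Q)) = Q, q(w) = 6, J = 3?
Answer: 60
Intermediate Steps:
b(Q) = -6 + Q/2
a(B, c) = -8 (a(B, c) = -2 + (3*(-6 + (½)*0))/3 = -2 + (3*(-6 + 0))/3 = -2 + (3*(-6))/3 = -2 + (⅓)*(-18) = -2 - 6 = -8)
X(H) = -48 + 6*H (X(H) = (-8 + H)*6 = -48 + 6*H)
G(-49) - X(7) = 54 - (-48 + 6*7) = 54 - (-48 + 42) = 54 - 1*(-6) = 54 + 6 = 60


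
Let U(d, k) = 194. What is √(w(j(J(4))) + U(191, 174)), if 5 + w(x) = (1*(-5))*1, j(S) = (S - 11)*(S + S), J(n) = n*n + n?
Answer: 2*√46 ≈ 13.565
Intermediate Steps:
J(n) = n + n² (J(n) = n² + n = n + n²)
j(S) = 2*S*(-11 + S) (j(S) = (-11 + S)*(2*S) = 2*S*(-11 + S))
w(x) = -10 (w(x) = -5 + (1*(-5))*1 = -5 - 5*1 = -5 - 5 = -10)
√(w(j(J(4))) + U(191, 174)) = √(-10 + 194) = √184 = 2*√46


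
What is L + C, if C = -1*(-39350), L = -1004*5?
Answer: 34330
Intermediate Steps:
L = -5020
C = 39350
L + C = -5020 + 39350 = 34330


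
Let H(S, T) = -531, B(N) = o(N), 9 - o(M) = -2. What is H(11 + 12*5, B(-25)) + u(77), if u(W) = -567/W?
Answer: -5922/11 ≈ -538.36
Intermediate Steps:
o(M) = 11 (o(M) = 9 - 1*(-2) = 9 + 2 = 11)
B(N) = 11
H(11 + 12*5, B(-25)) + u(77) = -531 - 567/77 = -531 - 567*1/77 = -531 - 81/11 = -5922/11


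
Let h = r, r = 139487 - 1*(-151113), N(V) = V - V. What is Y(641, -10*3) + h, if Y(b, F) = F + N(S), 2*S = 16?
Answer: 290570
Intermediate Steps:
S = 8 (S = (½)*16 = 8)
N(V) = 0
Y(b, F) = F (Y(b, F) = F + 0 = F)
r = 290600 (r = 139487 + 151113 = 290600)
h = 290600
Y(641, -10*3) + h = -10*3 + 290600 = -30 + 290600 = 290570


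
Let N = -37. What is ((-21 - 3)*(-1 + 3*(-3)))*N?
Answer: -8880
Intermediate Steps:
((-21 - 3)*(-1 + 3*(-3)))*N = ((-21 - 3)*(-1 + 3*(-3)))*(-37) = -24*(-1 - 9)*(-37) = -24*(-10)*(-37) = 240*(-37) = -8880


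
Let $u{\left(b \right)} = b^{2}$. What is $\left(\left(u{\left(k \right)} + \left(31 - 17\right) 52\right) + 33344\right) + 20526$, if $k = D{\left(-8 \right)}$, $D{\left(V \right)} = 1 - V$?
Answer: $54679$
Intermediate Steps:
$k = 9$ ($k = 1 - -8 = 1 + 8 = 9$)
$\left(\left(u{\left(k \right)} + \left(31 - 17\right) 52\right) + 33344\right) + 20526 = \left(\left(9^{2} + \left(31 - 17\right) 52\right) + 33344\right) + 20526 = \left(\left(81 + 14 \cdot 52\right) + 33344\right) + 20526 = \left(\left(81 + 728\right) + 33344\right) + 20526 = \left(809 + 33344\right) + 20526 = 34153 + 20526 = 54679$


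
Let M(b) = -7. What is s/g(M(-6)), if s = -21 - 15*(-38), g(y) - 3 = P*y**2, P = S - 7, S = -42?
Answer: -549/2398 ≈ -0.22894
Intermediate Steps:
P = -49 (P = -42 - 7 = -49)
g(y) = 3 - 49*y**2
s = 549 (s = -21 + 570 = 549)
s/g(M(-6)) = 549/(3 - 49*(-7)**2) = 549/(3 - 49*49) = 549/(3 - 2401) = 549/(-2398) = 549*(-1/2398) = -549/2398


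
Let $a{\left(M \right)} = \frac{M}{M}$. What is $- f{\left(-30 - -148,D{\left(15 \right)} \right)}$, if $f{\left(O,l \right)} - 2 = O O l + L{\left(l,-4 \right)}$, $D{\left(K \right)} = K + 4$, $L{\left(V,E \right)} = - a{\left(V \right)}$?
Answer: $-264557$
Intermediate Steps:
$a{\left(M \right)} = 1$
$L{\left(V,E \right)} = -1$ ($L{\left(V,E \right)} = \left(-1\right) 1 = -1$)
$D{\left(K \right)} = 4 + K$
$f{\left(O,l \right)} = 1 + l O^{2}$ ($f{\left(O,l \right)} = 2 + \left(O O l - 1\right) = 2 + \left(O^{2} l - 1\right) = 2 + \left(l O^{2} - 1\right) = 2 + \left(-1 + l O^{2}\right) = 1 + l O^{2}$)
$- f{\left(-30 - -148,D{\left(15 \right)} \right)} = - (1 + \left(4 + 15\right) \left(-30 - -148\right)^{2}) = - (1 + 19 \left(-30 + 148\right)^{2}) = - (1 + 19 \cdot 118^{2}) = - (1 + 19 \cdot 13924) = - (1 + 264556) = \left(-1\right) 264557 = -264557$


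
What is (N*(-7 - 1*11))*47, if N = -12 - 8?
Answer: 16920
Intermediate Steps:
N = -20
(N*(-7 - 1*11))*47 = -20*(-7 - 1*11)*47 = -20*(-7 - 11)*47 = -20*(-18)*47 = 360*47 = 16920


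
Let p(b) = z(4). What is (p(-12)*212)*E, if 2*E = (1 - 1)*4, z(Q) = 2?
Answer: 0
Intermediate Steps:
p(b) = 2
E = 0 (E = ((1 - 1)*4)/2 = (0*4)/2 = (½)*0 = 0)
(p(-12)*212)*E = (2*212)*0 = 424*0 = 0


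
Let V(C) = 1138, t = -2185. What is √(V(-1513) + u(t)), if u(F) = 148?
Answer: √1286 ≈ 35.861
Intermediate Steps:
√(V(-1513) + u(t)) = √(1138 + 148) = √1286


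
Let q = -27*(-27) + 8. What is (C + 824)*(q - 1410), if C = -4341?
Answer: 2366941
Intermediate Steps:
q = 737 (q = 729 + 8 = 737)
(C + 824)*(q - 1410) = (-4341 + 824)*(737 - 1410) = -3517*(-673) = 2366941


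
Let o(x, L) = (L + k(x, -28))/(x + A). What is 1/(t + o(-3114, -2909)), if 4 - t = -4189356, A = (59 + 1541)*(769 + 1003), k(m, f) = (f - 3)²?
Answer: 1416043/5932313901506 ≈ 2.3870e-7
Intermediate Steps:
k(m, f) = (-3 + f)²
A = 2835200 (A = 1600*1772 = 2835200)
t = 4189360 (t = 4 - 1*(-4189356) = 4 + 4189356 = 4189360)
o(x, L) = (961 + L)/(2835200 + x) (o(x, L) = (L + (-3 - 28)²)/(x + 2835200) = (L + (-31)²)/(2835200 + x) = (L + 961)/(2835200 + x) = (961 + L)/(2835200 + x))
1/(t + o(-3114, -2909)) = 1/(4189360 + (961 - 2909)/(2835200 - 3114)) = 1/(4189360 - 1948/2832086) = 1/(4189360 + (1/2832086)*(-1948)) = 1/(4189360 - 974/1416043) = 1/(5932313901506/1416043) = 1416043/5932313901506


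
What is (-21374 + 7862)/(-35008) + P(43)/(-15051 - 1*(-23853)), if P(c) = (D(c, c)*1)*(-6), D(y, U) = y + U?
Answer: 2101427/6419592 ≈ 0.32735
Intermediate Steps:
D(y, U) = U + y
P(c) = -12*c (P(c) = ((c + c)*1)*(-6) = ((2*c)*1)*(-6) = (2*c)*(-6) = -12*c)
(-21374 + 7862)/(-35008) + P(43)/(-15051 - 1*(-23853)) = (-21374 + 7862)/(-35008) + (-12*43)/(-15051 - 1*(-23853)) = -13512*(-1/35008) - 516/(-15051 + 23853) = 1689/4376 - 516/8802 = 1689/4376 - 516*1/8802 = 1689/4376 - 86/1467 = 2101427/6419592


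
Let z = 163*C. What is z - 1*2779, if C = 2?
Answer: -2453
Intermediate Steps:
z = 326 (z = 163*2 = 326)
z - 1*2779 = 326 - 1*2779 = 326 - 2779 = -2453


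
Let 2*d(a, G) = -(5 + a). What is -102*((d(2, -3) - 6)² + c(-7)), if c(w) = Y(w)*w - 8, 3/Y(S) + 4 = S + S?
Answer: -17017/2 ≈ -8508.5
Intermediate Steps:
Y(S) = 3/(-4 + 2*S) (Y(S) = 3/(-4 + (S + S)) = 3/(-4 + 2*S))
c(w) = -8 + 3*w/(2*(-2 + w)) (c(w) = (3/(2*(-2 + w)))*w - 8 = 3*w/(2*(-2 + w)) - 8 = -8 + 3*w/(2*(-2 + w)))
d(a, G) = -5/2 - a/2 (d(a, G) = (-(5 + a))/2 = (-5 - a)/2 = -5/2 - a/2)
-102*((d(2, -3) - 6)² + c(-7)) = -102*(((-5/2 - ½*2) - 6)² + (32 - 13*(-7))/(2*(-2 - 7))) = -102*(((-5/2 - 1) - 6)² + (½)*(32 + 91)/(-9)) = -102*((-7/2 - 6)² + (½)*(-⅑)*123) = -102*((-19/2)² - 41/6) = -102*(361/4 - 41/6) = -102*1001/12 = -17017/2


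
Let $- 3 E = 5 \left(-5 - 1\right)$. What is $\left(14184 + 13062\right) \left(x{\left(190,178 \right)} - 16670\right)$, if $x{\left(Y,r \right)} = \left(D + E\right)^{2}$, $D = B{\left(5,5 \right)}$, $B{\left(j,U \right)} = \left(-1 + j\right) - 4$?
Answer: $-451466220$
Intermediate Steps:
$B{\left(j,U \right)} = -5 + j$
$D = 0$ ($D = -5 + 5 = 0$)
$E = 10$ ($E = - \frac{5 \left(-5 - 1\right)}{3} = - \frac{5 \left(-6\right)}{3} = \left(- \frac{1}{3}\right) \left(-30\right) = 10$)
$x{\left(Y,r \right)} = 100$ ($x{\left(Y,r \right)} = \left(0 + 10\right)^{2} = 10^{2} = 100$)
$\left(14184 + 13062\right) \left(x{\left(190,178 \right)} - 16670\right) = \left(14184 + 13062\right) \left(100 - 16670\right) = 27246 \left(-16570\right) = -451466220$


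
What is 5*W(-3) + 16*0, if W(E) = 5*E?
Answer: -75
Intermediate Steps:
5*W(-3) + 16*0 = 5*(5*(-3)) + 16*0 = 5*(-15) + 0 = -75 + 0 = -75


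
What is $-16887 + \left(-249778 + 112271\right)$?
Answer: $-154394$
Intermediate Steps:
$-16887 + \left(-249778 + 112271\right) = -16887 - 137507 = -154394$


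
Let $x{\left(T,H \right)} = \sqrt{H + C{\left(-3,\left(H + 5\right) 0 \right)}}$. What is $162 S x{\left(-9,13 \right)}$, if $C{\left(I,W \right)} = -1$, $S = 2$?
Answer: $648 \sqrt{3} \approx 1122.4$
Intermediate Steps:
$x{\left(T,H \right)} = \sqrt{-1 + H}$ ($x{\left(T,H \right)} = \sqrt{H - 1} = \sqrt{-1 + H}$)
$162 S x{\left(-9,13 \right)} = 162 \cdot 2 \sqrt{-1 + 13} = 324 \sqrt{12} = 324 \cdot 2 \sqrt{3} = 648 \sqrt{3}$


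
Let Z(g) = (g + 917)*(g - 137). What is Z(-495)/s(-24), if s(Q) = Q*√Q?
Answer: -16669*I*√6/18 ≈ -2268.4*I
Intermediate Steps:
s(Q) = Q^(3/2)
Z(g) = (-137 + g)*(917 + g) (Z(g) = (917 + g)*(-137 + g) = (-137 + g)*(917 + g))
Z(-495)/s(-24) = (-125629 + (-495)² + 780*(-495))/((-24)^(3/2)) = (-125629 + 245025 - 386100)/((-48*I*√6)) = -16669*I*√6/18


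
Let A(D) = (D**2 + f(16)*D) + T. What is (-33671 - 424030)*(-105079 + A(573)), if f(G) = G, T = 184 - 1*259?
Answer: -106343623443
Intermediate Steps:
T = -75 (T = 184 - 259 = -75)
A(D) = -75 + D**2 + 16*D (A(D) = (D**2 + 16*D) - 75 = -75 + D**2 + 16*D)
(-33671 - 424030)*(-105079 + A(573)) = (-33671 - 424030)*(-105079 + (-75 + 573**2 + 16*573)) = -457701*(-105079 + (-75 + 328329 + 9168)) = -457701*(-105079 + 337422) = -457701*232343 = -106343623443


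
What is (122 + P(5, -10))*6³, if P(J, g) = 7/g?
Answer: 131004/5 ≈ 26201.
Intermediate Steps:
(122 + P(5, -10))*6³ = (122 + 7/(-10))*6³ = (122 + 7*(-⅒))*216 = (122 - 7/10)*216 = (1213/10)*216 = 131004/5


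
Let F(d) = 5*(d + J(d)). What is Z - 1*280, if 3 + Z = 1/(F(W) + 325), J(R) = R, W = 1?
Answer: -94804/335 ≈ -283.00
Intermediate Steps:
F(d) = 10*d (F(d) = 5*(d + d) = 5*(2*d) = 10*d)
Z = -1004/335 (Z = -3 + 1/(10*1 + 325) = -3 + 1/(10 + 325) = -3 + 1/335 = -1004/335 ≈ -2.9970)
Z - 1*280 = -1004/335 - 1*280 = -1004/335 - 280 = -94804/335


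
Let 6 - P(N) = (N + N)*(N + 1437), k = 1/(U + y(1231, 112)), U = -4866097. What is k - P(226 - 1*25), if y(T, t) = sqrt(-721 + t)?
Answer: 15591845292225566363/23678900014018 - I*sqrt(609)/23678900014018 ≈ 6.5847e+5 - 1.0422e-12*I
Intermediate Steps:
k = 1/(-4866097 + I*sqrt(609)) (k = 1/(-4866097 + sqrt(-721 + 112)) = 1/(-4866097 + sqrt(-609)) = 1/(-4866097 + I*sqrt(609)) ≈ -2.055e-7 - 1.0e-12*I)
P(N) = 6 - 2*N*(1437 + N) (P(N) = 6 - (N + N)*(N + 1437) = 6 - 2*N*(1437 + N))
k - P(226 - 1*25) = (-4866097/23678900014018 - I*sqrt(609)/23678900014018) - (6 - 2874*(226 - 1*25) - 2*(226 - 1*25)**2) = (-4866097/23678900014018 - I*sqrt(609)/23678900014018) - (6 - 2874*(226 - 25) - 2*(226 - 25)**2) = (-4866097/23678900014018 - I*sqrt(609)/23678900014018) - (6 - 2874*201 - 2*201**2) = (-4866097/23678900014018 - I*sqrt(609)/23678900014018) - (6 - 577674 - 2*40401) = (-4866097/23678900014018 - I*sqrt(609)/23678900014018) - (6 - 577674 - 80802) = (-4866097/23678900014018 - I*sqrt(609)/23678900014018) - 1*(-658470) = (-4866097/23678900014018 - I*sqrt(609)/23678900014018) + 658470 = 15591845292225566363/23678900014018 - I*sqrt(609)/23678900014018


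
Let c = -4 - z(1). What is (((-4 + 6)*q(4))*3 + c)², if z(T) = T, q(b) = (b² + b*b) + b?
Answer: 44521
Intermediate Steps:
q(b) = b + 2*b² (q(b) = (b² + b²) + b = 2*b² + b = b + 2*b²)
c = -5 (c = -4 - 1*1 = -4 - 1 = -5)
(((-4 + 6)*q(4))*3 + c)² = (((-4 + 6)*(4*(1 + 2*4)))*3 - 5)² = ((2*(4*(1 + 8)))*3 - 5)² = ((2*(4*9))*3 - 5)² = ((2*36)*3 - 5)² = (72*3 - 5)² = (216 - 5)² = 211² = 44521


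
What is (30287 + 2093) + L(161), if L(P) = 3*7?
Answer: 32401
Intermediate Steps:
L(P) = 21
(30287 + 2093) + L(161) = (30287 + 2093) + 21 = 32380 + 21 = 32401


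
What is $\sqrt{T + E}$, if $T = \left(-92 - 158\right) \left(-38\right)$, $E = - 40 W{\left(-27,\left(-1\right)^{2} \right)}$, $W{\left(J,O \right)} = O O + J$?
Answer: $2 \sqrt{2635} \approx 102.66$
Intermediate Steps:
$W{\left(J,O \right)} = J + O^{2}$ ($W{\left(J,O \right)} = O^{2} + J = J + O^{2}$)
$E = 1040$ ($E = - 40 \left(-27 + \left(\left(-1\right)^{2}\right)^{2}\right) = - 40 \left(-27 + 1^{2}\right) = - 40 \left(-27 + 1\right) = \left(-40\right) \left(-26\right) = 1040$)
$T = 9500$ ($T = \left(-250\right) \left(-38\right) = 9500$)
$\sqrt{T + E} = \sqrt{9500 + 1040} = \sqrt{10540} = 2 \sqrt{2635}$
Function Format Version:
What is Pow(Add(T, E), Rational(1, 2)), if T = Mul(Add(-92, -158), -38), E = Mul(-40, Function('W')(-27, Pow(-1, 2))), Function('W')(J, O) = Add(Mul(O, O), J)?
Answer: Mul(2, Pow(2635, Rational(1, 2))) ≈ 102.66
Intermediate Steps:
Function('W')(J, O) = Add(J, Pow(O, 2)) (Function('W')(J, O) = Add(Pow(O, 2), J) = Add(J, Pow(O, 2)))
E = 1040 (E = Mul(-40, Add(-27, Pow(Pow(-1, 2), 2))) = Mul(-40, Add(-27, Pow(1, 2))) = Mul(-40, Add(-27, 1)) = Mul(-40, -26) = 1040)
T = 9500 (T = Mul(-250, -38) = 9500)
Pow(Add(T, E), Rational(1, 2)) = Pow(Add(9500, 1040), Rational(1, 2)) = Pow(10540, Rational(1, 2)) = Mul(2, Pow(2635, Rational(1, 2)))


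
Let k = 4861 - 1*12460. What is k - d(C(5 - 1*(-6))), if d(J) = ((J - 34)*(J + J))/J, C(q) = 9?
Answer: -7549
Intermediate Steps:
k = -7599 (k = 4861 - 12460 = -7599)
d(J) = -68 + 2*J (d(J) = ((-34 + J)*(2*J))/J = (2*J*(-34 + J))/J = -68 + 2*J)
k - d(C(5 - 1*(-6))) = -7599 - (-68 + 2*9) = -7599 - (-68 + 18) = -7599 - 1*(-50) = -7599 + 50 = -7549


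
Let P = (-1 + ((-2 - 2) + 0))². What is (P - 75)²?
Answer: 2500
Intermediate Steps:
P = 25 (P = (-1 + (-4 + 0))² = (-1 - 4)² = (-5)² = 25)
(P - 75)² = (25 - 75)² = (-50)² = 2500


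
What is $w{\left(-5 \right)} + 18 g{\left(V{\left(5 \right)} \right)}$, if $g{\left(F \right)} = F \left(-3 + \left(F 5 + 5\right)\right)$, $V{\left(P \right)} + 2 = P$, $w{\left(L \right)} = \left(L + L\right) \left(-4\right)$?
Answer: $958$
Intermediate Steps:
$w{\left(L \right)} = - 8 L$ ($w{\left(L \right)} = 2 L \left(-4\right) = - 8 L$)
$V{\left(P \right)} = -2 + P$
$g{\left(F \right)} = F \left(2 + 5 F\right)$ ($g{\left(F \right)} = F \left(-3 + \left(5 F + 5\right)\right) = F \left(-3 + \left(5 + 5 F\right)\right) = F \left(2 + 5 F\right)$)
$w{\left(-5 \right)} + 18 g{\left(V{\left(5 \right)} \right)} = \left(-8\right) \left(-5\right) + 18 \left(-2 + 5\right) \left(2 + 5 \left(-2 + 5\right)\right) = 40 + 18 \cdot 3 \left(2 + 5 \cdot 3\right) = 40 + 18 \cdot 3 \left(2 + 15\right) = 40 + 18 \cdot 3 \cdot 17 = 40 + 18 \cdot 51 = 40 + 918 = 958$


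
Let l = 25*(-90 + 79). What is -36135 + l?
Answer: -36410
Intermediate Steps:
l = -275 (l = 25*(-11) = -275)
-36135 + l = -36135 - 275 = -36410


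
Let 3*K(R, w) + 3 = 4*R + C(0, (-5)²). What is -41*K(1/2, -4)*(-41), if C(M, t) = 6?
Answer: 8405/3 ≈ 2801.7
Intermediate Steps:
K(R, w) = 1 + 4*R/3 (K(R, w) = -1 + (4*R + 6)/3 = -1 + (6 + 4*R)/3 = -1 + (2 + 4*R/3) = 1 + 4*R/3)
-41*K(1/2, -4)*(-41) = -41*(1 + (4/3)/2)*(-41) = -41*(1 + (4/3)*(½))*(-41) = -41*(1 + ⅔)*(-41) = -41*5/3*(-41) = -205/3*(-41) = 8405/3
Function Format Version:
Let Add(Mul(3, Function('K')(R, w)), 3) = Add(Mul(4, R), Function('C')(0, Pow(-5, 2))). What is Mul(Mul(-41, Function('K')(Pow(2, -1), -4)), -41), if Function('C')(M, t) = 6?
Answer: Rational(8405, 3) ≈ 2801.7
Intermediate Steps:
Function('K')(R, w) = Add(1, Mul(Rational(4, 3), R)) (Function('K')(R, w) = Add(-1, Mul(Rational(1, 3), Add(Mul(4, R), 6))) = Add(-1, Mul(Rational(1, 3), Add(6, Mul(4, R)))) = Add(-1, Add(2, Mul(Rational(4, 3), R))) = Add(1, Mul(Rational(4, 3), R)))
Mul(Mul(-41, Function('K')(Pow(2, -1), -4)), -41) = Mul(Mul(-41, Add(1, Mul(Rational(4, 3), Pow(2, -1)))), -41) = Mul(Mul(-41, Add(1, Mul(Rational(4, 3), Rational(1, 2)))), -41) = Mul(Mul(-41, Add(1, Rational(2, 3))), -41) = Mul(Mul(-41, Rational(5, 3)), -41) = Mul(Rational(-205, 3), -41) = Rational(8405, 3)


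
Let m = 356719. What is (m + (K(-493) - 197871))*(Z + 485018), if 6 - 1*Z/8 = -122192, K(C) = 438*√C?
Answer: 232331402496 + 640619676*I*√493 ≈ 2.3233e+11 + 1.4224e+10*I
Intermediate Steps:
Z = 977584 (Z = 48 - 8*(-122192) = 48 + 977536 = 977584)
(m + (K(-493) - 197871))*(Z + 485018) = (356719 + (438*√(-493) - 197871))*(977584 + 485018) = (356719 + (438*(I*√493) - 197871))*1462602 = (356719 + (438*I*√493 - 197871))*1462602 = (356719 + (-197871 + 438*I*√493))*1462602 = (158848 + 438*I*√493)*1462602 = 232331402496 + 640619676*I*√493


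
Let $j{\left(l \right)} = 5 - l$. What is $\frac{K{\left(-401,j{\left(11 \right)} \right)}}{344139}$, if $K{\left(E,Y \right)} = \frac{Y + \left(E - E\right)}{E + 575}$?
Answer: $- \frac{1}{9980031} \approx -1.002 \cdot 10^{-7}$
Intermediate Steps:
$K{\left(E,Y \right)} = \frac{Y}{575 + E}$ ($K{\left(E,Y \right)} = \frac{Y + 0}{575 + E} = \frac{Y}{575 + E}$)
$\frac{K{\left(-401,j{\left(11 \right)} \right)}}{344139} = \frac{\left(5 - 11\right) \frac{1}{575 - 401}}{344139} = \frac{5 - 11}{174} \cdot \frac{1}{344139} = \left(-6\right) \frac{1}{174} \cdot \frac{1}{344139} = \left(- \frac{1}{29}\right) \frac{1}{344139} = - \frac{1}{9980031}$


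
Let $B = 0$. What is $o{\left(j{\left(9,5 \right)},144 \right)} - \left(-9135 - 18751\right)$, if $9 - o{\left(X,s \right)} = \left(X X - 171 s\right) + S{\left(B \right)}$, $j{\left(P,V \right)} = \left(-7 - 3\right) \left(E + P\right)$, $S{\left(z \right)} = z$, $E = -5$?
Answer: $50919$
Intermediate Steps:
$j{\left(P,V \right)} = 50 - 10 P$ ($j{\left(P,V \right)} = \left(-7 - 3\right) \left(-5 + P\right) = - 10 \left(-5 + P\right) = 50 - 10 P$)
$o{\left(X,s \right)} = 9 - X^{2} + 171 s$ ($o{\left(X,s \right)} = 9 - \left(\left(X X - 171 s\right) + 0\right) = 9 - \left(\left(X^{2} - 171 s\right) + 0\right) = 9 - \left(X^{2} - 171 s\right) = 9 - X^{2} + 171 s$)
$o{\left(j{\left(9,5 \right)},144 \right)} - \left(-9135 - 18751\right) = \left(9 - \left(50 - 90\right)^{2} + 171 \cdot 144\right) - \left(-9135 - 18751\right) = \left(9 - \left(50 - 90\right)^{2} + 24624\right) - -27886 = \left(9 - \left(-40\right)^{2} + 24624\right) + 27886 = \left(9 - 1600 + 24624\right) + 27886 = 23033 + 27886 = 50919$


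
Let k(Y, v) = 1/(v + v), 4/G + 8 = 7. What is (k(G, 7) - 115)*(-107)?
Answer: 172163/14 ≈ 12297.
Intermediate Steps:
G = -4 (G = 4/(-8 + 7) = 4/(-1) = 4*(-1) = -4)
k(Y, v) = 1/(2*v)
(k(G, 7) - 115)*(-107) = ((½)/7 - 115)*(-107) = ((½)*(⅐) - 115)*(-107) = (1/14 - 115)*(-107) = -1609/14*(-107) = 172163/14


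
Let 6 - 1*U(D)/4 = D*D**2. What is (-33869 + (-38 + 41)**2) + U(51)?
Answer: -564440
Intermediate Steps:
U(D) = 24 - 4*D**3 (U(D) = 24 - 4*D*D**2 = 24 - 4*D**3)
(-33869 + (-38 + 41)**2) + U(51) = (-33869 + (-38 + 41)**2) + (24 - 4*51**3) = (-33869 + 3**2) + (24 - 4*132651) = (-33869 + 9) + (24 - 530604) = -33860 - 530580 = -564440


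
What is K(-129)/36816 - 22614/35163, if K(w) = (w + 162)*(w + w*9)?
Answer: -129413663/71920056 ≈ -1.7994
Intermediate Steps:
K(w) = 10*w*(162 + w) (K(w) = (162 + w)*(w + 9*w) = (162 + w)*(10*w) = 10*w*(162 + w))
K(-129)/36816 - 22614/35163 = (10*(-129)*(162 - 129))/36816 - 22614/35163 = (10*(-129)*33)*(1/36816) - 22614*1/35163 = -42570*1/36816 - 7538/11721 = -7095/6136 - 7538/11721 = -129413663/71920056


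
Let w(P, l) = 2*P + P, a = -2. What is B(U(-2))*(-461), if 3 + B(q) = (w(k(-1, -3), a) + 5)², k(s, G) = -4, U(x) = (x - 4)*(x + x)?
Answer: -21206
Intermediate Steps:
U(x) = 2*x*(-4 + x) (U(x) = (-4 + x)*(2*x) = 2*x*(-4 + x))
w(P, l) = 3*P
B(q) = 46 (B(q) = -3 + (3*(-4) + 5)² = -3 + (-12 + 5)² = -3 + (-7)² = -3 + 49 = 46)
B(U(-2))*(-461) = 46*(-461) = -21206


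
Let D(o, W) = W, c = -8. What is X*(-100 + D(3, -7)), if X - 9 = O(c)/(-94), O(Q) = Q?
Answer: -45689/47 ≈ -972.11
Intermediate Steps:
X = 427/47 (X = 9 - 8/(-94) = 9 - 8*(-1/94) = 9 + 4/47 = 427/47 ≈ 9.0851)
X*(-100 + D(3, -7)) = 427*(-100 - 7)/47 = (427/47)*(-107) = -45689/47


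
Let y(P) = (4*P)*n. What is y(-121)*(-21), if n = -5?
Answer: -50820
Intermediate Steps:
y(P) = -20*P (y(P) = (4*P)*(-5) = -20*P)
y(-121)*(-21) = -20*(-121)*(-21) = 2420*(-21) = -50820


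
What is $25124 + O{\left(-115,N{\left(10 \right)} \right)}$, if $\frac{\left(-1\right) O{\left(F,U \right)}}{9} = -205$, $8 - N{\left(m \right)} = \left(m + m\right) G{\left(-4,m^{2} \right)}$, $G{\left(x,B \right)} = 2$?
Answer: $26969$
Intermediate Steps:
$N{\left(m \right)} = 8 - 4 m$ ($N{\left(m \right)} = 8 - \left(m + m\right) 2 = 8 - 2 m 2 = 8 - 4 m$)
$O{\left(F,U \right)} = 1845$ ($O{\left(F,U \right)} = \left(-9\right) \left(-205\right) = 1845$)
$25124 + O{\left(-115,N{\left(10 \right)} \right)} = 25124 + 1845 = 26969$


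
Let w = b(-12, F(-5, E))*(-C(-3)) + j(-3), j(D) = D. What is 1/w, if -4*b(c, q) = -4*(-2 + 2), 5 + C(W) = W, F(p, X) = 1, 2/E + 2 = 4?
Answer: -⅓ ≈ -0.33333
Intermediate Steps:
E = 1 (E = 2/(-2 + 4) = 2/2 = 2*(½) = 1)
C(W) = -5 + W
b(c, q) = 0 (b(c, q) = -(-1)*(-2 + 2) = -(-1)*0 = -¼*0 = 0)
w = -3 (w = 0*(-(-5 - 3)) - 3 = 0*(-1*(-8)) - 3 = 0*8 - 3 = 0 - 3 = -3)
1/w = 1/(-3) = -⅓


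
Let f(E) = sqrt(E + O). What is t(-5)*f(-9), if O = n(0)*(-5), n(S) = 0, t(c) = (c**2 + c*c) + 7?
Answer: 171*I ≈ 171.0*I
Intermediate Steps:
t(c) = 7 + 2*c**2 (t(c) = (c**2 + c**2) + 7 = 2*c**2 + 7 = 7 + 2*c**2)
O = 0 (O = 0*(-5) = 0)
f(E) = sqrt(E) (f(E) = sqrt(E + 0) = sqrt(E))
t(-5)*f(-9) = (7 + 2*(-5)**2)*sqrt(-9) = (7 + 2*25)*(3*I) = (7 + 50)*(3*I) = 57*(3*I) = 171*I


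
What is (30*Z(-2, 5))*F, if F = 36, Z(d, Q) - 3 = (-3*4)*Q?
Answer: -61560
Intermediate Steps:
Z(d, Q) = 3 - 12*Q (Z(d, Q) = 3 + (-3*4)*Q = 3 - 12*Q)
(30*Z(-2, 5))*F = (30*(3 - 12*5))*36 = (30*(3 - 60))*36 = (30*(-57))*36 = -1710*36 = -61560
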